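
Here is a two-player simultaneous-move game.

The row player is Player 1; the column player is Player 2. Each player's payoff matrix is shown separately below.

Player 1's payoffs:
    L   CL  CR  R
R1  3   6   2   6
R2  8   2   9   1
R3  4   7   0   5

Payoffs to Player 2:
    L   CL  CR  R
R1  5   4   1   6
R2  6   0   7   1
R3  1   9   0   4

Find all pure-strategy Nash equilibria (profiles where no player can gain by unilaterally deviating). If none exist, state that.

Pure-strategy Nash equilibria: (R1, R); (R2, CR); (R3, CL)

Player 1 against L: payoffs 3, 8, 4 → best response R2.
Player 1 against CL: payoffs 6, 2, 7 → best response R3.
Player 1 against CR: payoffs 2, 9, 0 → best response R2.
Player 1 against R: payoffs 6, 1, 5 → best response R1.
Player 2 against R1: payoffs 5, 4, 1, 6 → best response R.
Player 2 against R2: payoffs 6, 0, 7, 1 → best response CR.
Player 2 against R3: payoffs 1, 9, 0, 4 → best response CL.
Mutual best responses: (R1, R); (R2, CR); (R3, CL).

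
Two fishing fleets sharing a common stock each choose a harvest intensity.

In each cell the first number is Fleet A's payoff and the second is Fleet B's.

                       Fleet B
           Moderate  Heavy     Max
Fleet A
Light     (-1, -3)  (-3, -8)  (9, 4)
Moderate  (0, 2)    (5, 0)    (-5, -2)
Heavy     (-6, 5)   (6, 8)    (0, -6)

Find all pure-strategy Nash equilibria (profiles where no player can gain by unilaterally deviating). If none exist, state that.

Fleet A against Moderate: payoffs -1, 0, -6 → best response Moderate.
Fleet A against Heavy: payoffs -3, 5, 6 → best response Heavy.
Fleet A against Max: payoffs 9, -5, 0 → best response Light.
Fleet B against Light: payoffs -3, -8, 4 → best response Max.
Fleet B against Moderate: payoffs 2, 0, -2 → best response Moderate.
Fleet B against Heavy: payoffs 5, 8, -6 → best response Heavy.
Mutual best responses: (Light, Max); (Moderate, Moderate); (Heavy, Heavy).

Pure-strategy Nash equilibria: (Light, Max), (Moderate, Moderate), (Heavy, Heavy)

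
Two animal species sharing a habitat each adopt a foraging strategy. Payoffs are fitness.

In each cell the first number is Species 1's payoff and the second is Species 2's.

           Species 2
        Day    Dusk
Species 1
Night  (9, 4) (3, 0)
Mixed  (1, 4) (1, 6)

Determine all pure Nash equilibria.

Species 1 against Day: payoffs 9, 1 → best response Night.
Species 1 against Dusk: payoffs 3, 1 → best response Night.
Species 2 against Night: payoffs 4, 0 → best response Day.
Species 2 against Mixed: payoffs 4, 6 → best response Dusk.
Mutual best responses: (Night, Day).

The unique pure-strategy Nash equilibrium is (Night, Day).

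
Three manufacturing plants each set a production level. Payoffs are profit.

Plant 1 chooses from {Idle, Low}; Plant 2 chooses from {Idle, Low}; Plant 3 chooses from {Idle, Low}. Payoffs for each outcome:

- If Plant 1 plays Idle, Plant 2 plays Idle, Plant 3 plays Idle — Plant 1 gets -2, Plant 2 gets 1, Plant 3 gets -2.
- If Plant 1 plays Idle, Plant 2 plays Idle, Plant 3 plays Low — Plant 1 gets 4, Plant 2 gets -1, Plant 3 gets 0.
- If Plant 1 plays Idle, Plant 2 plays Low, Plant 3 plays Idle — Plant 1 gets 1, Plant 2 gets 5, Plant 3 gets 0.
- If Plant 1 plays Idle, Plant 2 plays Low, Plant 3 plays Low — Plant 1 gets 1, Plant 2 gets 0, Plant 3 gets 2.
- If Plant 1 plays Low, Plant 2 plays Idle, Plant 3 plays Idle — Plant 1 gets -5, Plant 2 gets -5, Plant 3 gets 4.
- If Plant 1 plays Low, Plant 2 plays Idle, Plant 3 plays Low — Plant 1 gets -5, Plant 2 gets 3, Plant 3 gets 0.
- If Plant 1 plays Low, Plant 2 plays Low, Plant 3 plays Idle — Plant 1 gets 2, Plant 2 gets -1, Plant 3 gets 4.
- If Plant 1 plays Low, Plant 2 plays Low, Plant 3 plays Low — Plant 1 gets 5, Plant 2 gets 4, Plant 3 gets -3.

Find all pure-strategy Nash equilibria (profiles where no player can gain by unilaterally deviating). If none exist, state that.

(Idle, Idle, Idle): Plant 2 can switch to Low (1 → 5). Not NE.
(Idle, Idle, Low): Plant 2 can switch to Low (-1 → 0). Not NE.
(Idle, Low, Idle): Plant 1 can switch to Low (1 → 2). Not NE.
(Idle, Low, Low): Plant 1 can switch to Low (1 → 5). Not NE.
(Low, Idle, Idle): Plant 1 can switch to Idle (-5 → -2). Not NE.
(Low, Idle, Low): Plant 1 can switch to Idle (-5 → 4). Not NE.
(Low, Low, Idle): Plant 1 gets 2, best alternative 1; Plant 2 gets -1, best alternative -5; Plant 3 gets 4, best alternative -3. No profitable deviation — NE.
(Low, Low, Low): Plant 3 can switch to Idle (-3 → 4). Not NE.

Pure NE: (Low, Low, Idle)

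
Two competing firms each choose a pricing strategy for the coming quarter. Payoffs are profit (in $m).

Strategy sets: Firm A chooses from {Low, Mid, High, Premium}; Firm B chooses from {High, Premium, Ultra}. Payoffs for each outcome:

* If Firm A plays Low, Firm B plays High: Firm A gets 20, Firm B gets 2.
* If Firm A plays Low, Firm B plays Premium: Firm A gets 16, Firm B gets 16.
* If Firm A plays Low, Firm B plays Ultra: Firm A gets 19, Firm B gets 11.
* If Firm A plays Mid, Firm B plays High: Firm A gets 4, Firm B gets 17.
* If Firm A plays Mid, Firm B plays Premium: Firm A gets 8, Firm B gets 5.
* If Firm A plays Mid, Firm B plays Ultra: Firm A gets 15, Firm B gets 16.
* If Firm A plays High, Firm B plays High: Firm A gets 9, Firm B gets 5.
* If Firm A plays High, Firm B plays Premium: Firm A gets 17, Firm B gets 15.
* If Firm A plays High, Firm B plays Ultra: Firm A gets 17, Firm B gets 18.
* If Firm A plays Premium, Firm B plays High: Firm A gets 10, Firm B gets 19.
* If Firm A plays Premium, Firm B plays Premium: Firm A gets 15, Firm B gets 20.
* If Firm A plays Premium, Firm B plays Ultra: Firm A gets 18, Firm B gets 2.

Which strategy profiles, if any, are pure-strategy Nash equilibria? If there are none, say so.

Firm A against High: payoffs 20, 4, 9, 10 → best response Low.
Firm A against Premium: payoffs 16, 8, 17, 15 → best response High.
Firm A against Ultra: payoffs 19, 15, 17, 18 → best response Low.
Firm B against Low: payoffs 2, 16, 11 → best response Premium.
Firm B against Mid: payoffs 17, 5, 16 → best response High.
Firm B against High: payoffs 5, 15, 18 → best response Ultra.
Firm B against Premium: payoffs 19, 20, 2 → best response Premium.
No profile is a mutual best response for all players.

This game has no pure Nash equilibrium.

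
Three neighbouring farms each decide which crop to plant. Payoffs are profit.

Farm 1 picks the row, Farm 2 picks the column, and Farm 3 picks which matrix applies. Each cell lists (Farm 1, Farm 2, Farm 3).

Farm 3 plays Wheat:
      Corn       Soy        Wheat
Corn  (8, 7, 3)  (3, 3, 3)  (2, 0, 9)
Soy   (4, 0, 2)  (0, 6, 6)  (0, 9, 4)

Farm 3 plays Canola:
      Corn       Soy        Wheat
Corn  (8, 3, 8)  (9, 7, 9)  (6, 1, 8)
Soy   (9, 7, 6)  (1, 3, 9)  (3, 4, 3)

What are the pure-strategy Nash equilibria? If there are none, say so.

Pure-strategy Nash equilibria: (Corn, Soy, Canola); (Soy, Corn, Canola)

Mark each player's best response to every combination of opponents' strategies; a profile where every player is best-responding is a pure Nash equilibrium.
Farm 1 against (Corn, Wheat): payoffs 8, 4 → best response Corn.
Farm 1 against (Corn, Canola): payoffs 8, 9 → best response Soy.
Farm 1 against (Soy, Wheat): payoffs 3, 0 → best response Corn.
Farm 1 against (Soy, Canola): payoffs 9, 1 → best response Corn.
Farm 1 against (Wheat, Wheat): payoffs 2, 0 → best response Corn.
Farm 1 against (Wheat, Canola): payoffs 6, 3 → best response Corn.
Farm 2 against (Corn, Wheat): payoffs 7, 3, 0 → best response Corn.
Farm 2 against (Corn, Canola): payoffs 3, 7, 1 → best response Soy.
Farm 2 against (Soy, Wheat): payoffs 0, 6, 9 → best response Wheat.
Farm 2 against (Soy, Canola): payoffs 7, 3, 4 → best response Corn.
Farm 3 against (Corn, Corn): payoffs 3, 8 → best response Canola.
Farm 3 against (Corn, Soy): payoffs 3, 9 → best response Canola.
Farm 3 against (Corn, Wheat): payoffs 9, 8 → best response Wheat.
Farm 3 against (Soy, Corn): payoffs 2, 6 → best response Canola.
Farm 3 against (Soy, Soy): payoffs 6, 9 → best response Canola.
Farm 3 against (Soy, Wheat): payoffs 4, 3 → best response Wheat.
Mutual best responses: (Corn, Soy, Canola); (Soy, Corn, Canola).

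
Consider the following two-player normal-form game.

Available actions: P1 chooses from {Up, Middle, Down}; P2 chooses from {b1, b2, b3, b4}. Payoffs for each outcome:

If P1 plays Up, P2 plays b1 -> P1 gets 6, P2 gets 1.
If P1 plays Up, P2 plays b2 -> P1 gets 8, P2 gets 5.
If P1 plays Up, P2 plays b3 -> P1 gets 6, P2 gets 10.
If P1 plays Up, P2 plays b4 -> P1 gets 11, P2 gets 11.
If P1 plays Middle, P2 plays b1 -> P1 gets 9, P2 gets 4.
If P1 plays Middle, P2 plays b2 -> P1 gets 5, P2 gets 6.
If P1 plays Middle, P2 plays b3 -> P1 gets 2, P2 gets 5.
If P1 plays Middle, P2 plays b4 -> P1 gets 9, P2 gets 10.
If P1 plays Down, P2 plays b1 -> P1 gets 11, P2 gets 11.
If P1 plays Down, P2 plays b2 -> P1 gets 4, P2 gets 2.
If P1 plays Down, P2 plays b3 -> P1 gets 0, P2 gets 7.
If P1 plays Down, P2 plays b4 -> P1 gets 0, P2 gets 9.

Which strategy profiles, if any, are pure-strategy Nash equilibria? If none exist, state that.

P1 against b1: payoffs 6, 9, 11 → best response Down.
P1 against b2: payoffs 8, 5, 4 → best response Up.
P1 against b3: payoffs 6, 2, 0 → best response Up.
P1 against b4: payoffs 11, 9, 0 → best response Up.
P2 against Up: payoffs 1, 5, 10, 11 → best response b4.
P2 against Middle: payoffs 4, 6, 5, 10 → best response b4.
P2 against Down: payoffs 11, 2, 7, 9 → best response b1.
Mutual best responses: (Up, b4); (Down, b1).

(Up, b4) and (Down, b1)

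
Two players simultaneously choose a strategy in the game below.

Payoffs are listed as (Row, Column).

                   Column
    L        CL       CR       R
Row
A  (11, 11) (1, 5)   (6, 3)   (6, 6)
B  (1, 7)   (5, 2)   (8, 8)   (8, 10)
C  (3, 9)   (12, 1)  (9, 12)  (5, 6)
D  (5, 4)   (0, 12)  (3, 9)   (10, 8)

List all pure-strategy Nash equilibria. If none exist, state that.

(A, L), (C, CR)

(A, L): Row gets 11, best alternative 5; Column gets 11, best alternative 6. No profitable deviation — NE.
(A, CL): Row can switch to B (1 → 5). Not NE.
(A, CR): Row can switch to B (6 → 8). Not NE.
(A, R): Row can switch to B (6 → 8). Not NE.
(B, L): Row can switch to A (1 → 11). Not NE.
(B, CL): Row can switch to C (5 → 12). Not NE.
(B, CR): Row can switch to C (8 → 9). Not NE.
(B, R): Row can switch to D (8 → 10). Not NE.
(C, L): Row can switch to A (3 → 11). Not NE.
(C, CL): Column can switch to L (1 → 9). Not NE.
(C, CR): Row gets 9, best alternative 8; Column gets 12, best alternative 9. No profitable deviation — NE.
(C, R): Row can switch to A (5 → 6). Not NE.
(The remaining 4 profiles each have a profitable deviation by the same check.)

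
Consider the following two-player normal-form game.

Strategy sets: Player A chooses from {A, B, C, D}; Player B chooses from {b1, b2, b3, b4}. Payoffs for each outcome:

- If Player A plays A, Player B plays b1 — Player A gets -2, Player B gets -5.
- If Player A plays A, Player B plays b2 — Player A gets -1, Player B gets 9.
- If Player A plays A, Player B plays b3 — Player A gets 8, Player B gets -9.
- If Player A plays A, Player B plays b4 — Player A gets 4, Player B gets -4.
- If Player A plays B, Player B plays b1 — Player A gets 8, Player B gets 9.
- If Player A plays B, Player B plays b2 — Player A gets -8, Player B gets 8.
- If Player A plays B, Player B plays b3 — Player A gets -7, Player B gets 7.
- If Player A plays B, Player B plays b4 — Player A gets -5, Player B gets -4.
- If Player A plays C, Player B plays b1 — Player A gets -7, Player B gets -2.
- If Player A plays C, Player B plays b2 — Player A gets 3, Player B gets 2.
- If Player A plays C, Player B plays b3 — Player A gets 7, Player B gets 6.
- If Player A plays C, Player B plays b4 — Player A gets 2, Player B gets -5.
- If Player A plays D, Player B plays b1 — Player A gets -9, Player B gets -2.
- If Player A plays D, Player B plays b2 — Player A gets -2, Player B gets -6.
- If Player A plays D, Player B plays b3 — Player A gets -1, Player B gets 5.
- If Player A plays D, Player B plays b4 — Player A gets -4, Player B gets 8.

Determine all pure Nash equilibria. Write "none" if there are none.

Pure NE: (B, b1)

For each strategy profile, look for a profitable unilateral deviation.
(A, b1): Player A can switch to B (-2 → 8). Not NE.
(A, b2): Player A can switch to C (-1 → 3). Not NE.
(A, b3): Player B can switch to b1 (-9 → -5). Not NE.
(A, b4): Player B can switch to b2 (-4 → 9). Not NE.
(B, b1): Player A gets 8, best alternative -2; Player B gets 9, best alternative 8. No profitable deviation — NE.
(B, b2): Player A can switch to A (-8 → -1). Not NE.
(B, b3): Player A can switch to A (-7 → 8). Not NE.
(B, b4): Player A can switch to A (-5 → 4). Not NE.
(C, b1): Player A can switch to A (-7 → -2). Not NE.
(C, b2): Player B can switch to b3 (2 → 6). Not NE.
(C, b3): Player A can switch to A (7 → 8). Not NE.
(C, b4): Player A can switch to A (2 → 4). Not NE.
(D, b1): Player A can switch to A (-9 → -2). Not NE.
(The remaining 3 profiles each have a profitable deviation by the same check.)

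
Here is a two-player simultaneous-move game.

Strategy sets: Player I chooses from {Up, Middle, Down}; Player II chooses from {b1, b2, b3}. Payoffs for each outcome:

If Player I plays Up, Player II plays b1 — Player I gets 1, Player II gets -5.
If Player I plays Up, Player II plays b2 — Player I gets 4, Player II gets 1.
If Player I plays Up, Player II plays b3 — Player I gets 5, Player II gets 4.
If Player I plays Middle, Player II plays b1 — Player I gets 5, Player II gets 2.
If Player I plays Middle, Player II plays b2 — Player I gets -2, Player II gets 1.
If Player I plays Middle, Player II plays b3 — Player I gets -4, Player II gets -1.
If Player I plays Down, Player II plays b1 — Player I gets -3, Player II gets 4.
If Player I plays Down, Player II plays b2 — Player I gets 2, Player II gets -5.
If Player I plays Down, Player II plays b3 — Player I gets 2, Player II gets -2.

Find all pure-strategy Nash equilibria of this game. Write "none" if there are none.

The pure Nash equilibria are (Up, b3); (Middle, b1).

For each player, find the best response to each opponent profile; mutual best responses are the pure NE.
Player I against b1: payoffs 1, 5, -3 → best response Middle.
Player I against b2: payoffs 4, -2, 2 → best response Up.
Player I against b3: payoffs 5, -4, 2 → best response Up.
Player II against Up: payoffs -5, 1, 4 → best response b3.
Player II against Middle: payoffs 2, 1, -1 → best response b1.
Player II against Down: payoffs 4, -5, -2 → best response b1.
Mutual best responses: (Up, b3); (Middle, b1).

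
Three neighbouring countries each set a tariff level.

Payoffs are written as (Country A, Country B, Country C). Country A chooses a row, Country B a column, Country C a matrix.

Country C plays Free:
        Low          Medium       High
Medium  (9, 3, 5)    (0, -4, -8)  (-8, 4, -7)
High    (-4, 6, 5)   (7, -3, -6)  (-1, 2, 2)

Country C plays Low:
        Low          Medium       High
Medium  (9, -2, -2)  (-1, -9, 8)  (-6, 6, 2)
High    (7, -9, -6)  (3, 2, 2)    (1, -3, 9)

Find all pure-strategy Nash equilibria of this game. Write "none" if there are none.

(High, Medium, Low)

Check each profile: it is a Nash equilibrium iff no player can strictly gain by switching unilaterally.
(Medium, Low, Free): Country B can switch to High (3 → 4). Not NE.
(Medium, Low, Low): Country B can switch to High (-2 → 6). Not NE.
(Medium, Medium, Free): Country A can switch to High (0 → 7). Not NE.
(Medium, Medium, Low): Country A can switch to High (-1 → 3). Not NE.
(Medium, High, Free): Country A can switch to High (-8 → -1). Not NE.
(Medium, High, Low): Country A can switch to High (-6 → 1). Not NE.
(High, Low, Free): Country A can switch to Medium (-4 → 9). Not NE.
(High, Low, Low): Country A can switch to Medium (7 → 9). Not NE.
(High, Medium, Free): Country B can switch to Low (-3 → 6). Not NE.
(High, Medium, Low): Country A gets 3, best alternative -1; Country B gets 2, best alternative -3; Country C gets 2, best alternative -6. No profitable deviation — NE.
(High, High, Free): Country B can switch to Low (2 → 6). Not NE.
(The remaining 1 profile has a profitable deviation by the same check.)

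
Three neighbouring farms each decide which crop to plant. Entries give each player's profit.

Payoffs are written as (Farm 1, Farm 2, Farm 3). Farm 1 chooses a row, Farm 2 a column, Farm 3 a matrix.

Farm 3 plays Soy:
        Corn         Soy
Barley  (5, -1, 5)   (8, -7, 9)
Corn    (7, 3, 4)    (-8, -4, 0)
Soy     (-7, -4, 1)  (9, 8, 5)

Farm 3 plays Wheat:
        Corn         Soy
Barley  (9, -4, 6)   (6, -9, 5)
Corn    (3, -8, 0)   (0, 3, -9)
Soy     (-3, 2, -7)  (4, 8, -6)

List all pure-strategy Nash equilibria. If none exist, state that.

For each player, find the best response to each opponent profile; mutual best responses are the pure NE.
Farm 1 against (Corn, Soy): payoffs 5, 7, -7 → best response Corn.
Farm 1 against (Corn, Wheat): payoffs 9, 3, -3 → best response Barley.
Farm 1 against (Soy, Soy): payoffs 8, -8, 9 → best response Soy.
Farm 1 against (Soy, Wheat): payoffs 6, 0, 4 → best response Barley.
Farm 2 against (Barley, Soy): payoffs -1, -7 → best response Corn.
Farm 2 against (Barley, Wheat): payoffs -4, -9 → best response Corn.
Farm 2 against (Corn, Soy): payoffs 3, -4 → best response Corn.
Farm 2 against (Corn, Wheat): payoffs -8, 3 → best response Soy.
Farm 2 against (Soy, Soy): payoffs -4, 8 → best response Soy.
Farm 2 against (Soy, Wheat): payoffs 2, 8 → best response Soy.
Farm 3 against (Barley, Corn): payoffs 5, 6 → best response Wheat.
Farm 3 against (Barley, Soy): payoffs 9, 5 → best response Soy.
Farm 3 against (Corn, Corn): payoffs 4, 0 → best response Soy.
Farm 3 against (Corn, Soy): payoffs 0, -9 → best response Soy.
Farm 3 against (Soy, Corn): payoffs 1, -7 → best response Soy.
Farm 3 against (Soy, Soy): payoffs 5, -6 → best response Soy.
Mutual best responses: (Barley, Corn, Wheat); (Corn, Corn, Soy); (Soy, Soy, Soy).

Pure-strategy Nash equilibria: (Barley, Corn, Wheat), (Corn, Corn, Soy), (Soy, Soy, Soy)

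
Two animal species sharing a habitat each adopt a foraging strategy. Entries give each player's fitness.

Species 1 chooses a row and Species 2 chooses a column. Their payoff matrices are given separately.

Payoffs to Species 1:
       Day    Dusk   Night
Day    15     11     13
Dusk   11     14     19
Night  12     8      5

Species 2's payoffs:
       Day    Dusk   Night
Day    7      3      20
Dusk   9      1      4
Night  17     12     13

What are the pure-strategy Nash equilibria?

(Day, Day): Species 2 can switch to Night (7 → 20). Not NE.
(Day, Dusk): Species 1 can switch to Dusk (11 → 14). Not NE.
(Day, Night): Species 1 can switch to Dusk (13 → 19). Not NE.
(Dusk, Day): Species 1 can switch to Day (11 → 15). Not NE.
(Dusk, Dusk): Species 2 can switch to Day (1 → 9). Not NE.
(Dusk, Night): Species 2 can switch to Day (4 → 9). Not NE.
(Night, Day): Species 1 can switch to Day (12 → 15). Not NE.
(Night, Dusk): Species 1 can switch to Day (8 → 11). Not NE.
(The remaining 1 profile has a profitable deviation by the same check.)

This game has no pure Nash equilibrium.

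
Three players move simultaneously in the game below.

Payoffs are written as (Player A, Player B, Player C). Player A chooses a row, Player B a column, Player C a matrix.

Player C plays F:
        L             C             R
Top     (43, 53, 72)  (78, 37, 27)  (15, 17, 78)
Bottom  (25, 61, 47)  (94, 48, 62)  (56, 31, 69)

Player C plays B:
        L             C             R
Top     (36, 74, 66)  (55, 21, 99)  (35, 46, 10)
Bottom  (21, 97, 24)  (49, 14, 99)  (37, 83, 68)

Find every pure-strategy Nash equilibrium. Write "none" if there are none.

(Top, L, F)

Player A against (L, F): payoffs 43, 25 → best response Top.
Player A against (L, B): payoffs 36, 21 → best response Top.
Player A against (C, F): payoffs 78, 94 → best response Bottom.
Player A against (C, B): payoffs 55, 49 → best response Top.
Player A against (R, F): payoffs 15, 56 → best response Bottom.
Player A against (R, B): payoffs 35, 37 → best response Bottom.
Player B against (Top, F): payoffs 53, 37, 17 → best response L.
Player B against (Top, B): payoffs 74, 21, 46 → best response L.
Player B against (Bottom, F): payoffs 61, 48, 31 → best response L.
Player B against (Bottom, B): payoffs 97, 14, 83 → best response L.
Player C against (Top, L): payoffs 72, 66 → best response F.
Player C against (Top, C): payoffs 27, 99 → best response B.
Player C against (Top, R): payoffs 78, 10 → best response F.
Player C against (Bottom, L): payoffs 47, 24 → best response F.
Player C against (Bottom, C): payoffs 62, 99 → best response B.
Player C against (Bottom, R): payoffs 69, 68 → best response F.
Mutual best responses: (Top, L, F).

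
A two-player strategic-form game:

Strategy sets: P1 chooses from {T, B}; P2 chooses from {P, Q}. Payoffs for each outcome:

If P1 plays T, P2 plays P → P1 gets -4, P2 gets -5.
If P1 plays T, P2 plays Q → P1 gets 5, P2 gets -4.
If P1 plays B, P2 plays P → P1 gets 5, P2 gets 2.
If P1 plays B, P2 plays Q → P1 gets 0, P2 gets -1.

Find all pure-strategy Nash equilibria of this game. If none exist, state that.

The pure Nash equilibria are (T, Q) and (B, P).

For each player, find the best response to each opponent profile; mutual best responses are the pure NE.
P1 against P: payoffs -4, 5 → best response B.
P1 against Q: payoffs 5, 0 → best response T.
P2 against T: payoffs -5, -4 → best response Q.
P2 against B: payoffs 2, -1 → best response P.
Mutual best responses: (T, Q); (B, P).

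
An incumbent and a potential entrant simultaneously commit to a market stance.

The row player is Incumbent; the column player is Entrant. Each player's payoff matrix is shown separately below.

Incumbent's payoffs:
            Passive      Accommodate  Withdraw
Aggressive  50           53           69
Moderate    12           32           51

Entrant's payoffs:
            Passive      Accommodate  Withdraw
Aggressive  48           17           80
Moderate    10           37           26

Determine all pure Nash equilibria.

The unique pure-strategy Nash equilibrium is (Aggressive, Withdraw).

(Aggressive, Passive): Entrant can switch to Withdraw (48 → 80). Not NE.
(Aggressive, Accommodate): Entrant can switch to Passive (17 → 48). Not NE.
(Aggressive, Withdraw): Incumbent gets 69, best alternative 51; Entrant gets 80, best alternative 48. No profitable deviation — NE.
(Moderate, Passive): Incumbent can switch to Aggressive (12 → 50). Not NE.
(Moderate, Accommodate): Incumbent can switch to Aggressive (32 → 53). Not NE.
(Moderate, Withdraw): Incumbent can switch to Aggressive (51 → 69). Not NE.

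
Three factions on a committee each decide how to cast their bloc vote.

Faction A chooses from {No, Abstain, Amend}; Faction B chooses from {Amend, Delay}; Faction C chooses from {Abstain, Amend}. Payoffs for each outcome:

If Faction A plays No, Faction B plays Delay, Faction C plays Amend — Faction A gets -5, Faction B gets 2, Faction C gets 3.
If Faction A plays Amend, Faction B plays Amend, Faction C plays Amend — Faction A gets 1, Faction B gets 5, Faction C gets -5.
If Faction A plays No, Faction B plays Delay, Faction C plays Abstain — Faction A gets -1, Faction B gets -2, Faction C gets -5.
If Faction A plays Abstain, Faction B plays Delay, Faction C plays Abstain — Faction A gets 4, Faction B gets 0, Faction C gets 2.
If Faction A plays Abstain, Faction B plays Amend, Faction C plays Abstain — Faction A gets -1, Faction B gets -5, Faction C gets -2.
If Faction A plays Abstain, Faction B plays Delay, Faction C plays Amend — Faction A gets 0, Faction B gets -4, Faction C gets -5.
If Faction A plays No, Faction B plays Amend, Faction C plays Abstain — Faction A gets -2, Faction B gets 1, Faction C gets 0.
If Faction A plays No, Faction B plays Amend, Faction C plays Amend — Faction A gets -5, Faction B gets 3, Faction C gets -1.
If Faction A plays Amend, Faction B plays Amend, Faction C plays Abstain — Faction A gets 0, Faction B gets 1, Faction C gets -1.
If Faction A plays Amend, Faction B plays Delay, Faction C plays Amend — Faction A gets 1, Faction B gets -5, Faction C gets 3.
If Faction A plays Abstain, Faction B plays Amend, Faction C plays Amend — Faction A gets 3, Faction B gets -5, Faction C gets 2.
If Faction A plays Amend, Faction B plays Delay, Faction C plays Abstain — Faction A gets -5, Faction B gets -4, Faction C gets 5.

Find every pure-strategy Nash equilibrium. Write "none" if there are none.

(Abstain, Delay, Abstain) and (Amend, Amend, Abstain)

Faction A against (Amend, Abstain): payoffs -2, -1, 0 → best response Amend.
Faction A against (Amend, Amend): payoffs -5, 3, 1 → best response Abstain.
Faction A against (Delay, Abstain): payoffs -1, 4, -5 → best response Abstain.
Faction A against (Delay, Amend): payoffs -5, 0, 1 → best response Amend.
Faction B against (No, Abstain): payoffs 1, -2 → best response Amend.
Faction B against (No, Amend): payoffs 3, 2 → best response Amend.
Faction B against (Abstain, Abstain): payoffs -5, 0 → best response Delay.
Faction B against (Abstain, Amend): payoffs -5, -4 → best response Delay.
Faction B against (Amend, Abstain): payoffs 1, -4 → best response Amend.
Faction B against (Amend, Amend): payoffs 5, -5 → best response Amend.
Faction C against (No, Amend): payoffs 0, -1 → best response Abstain.
Faction C against (No, Delay): payoffs -5, 3 → best response Amend.
Faction C against (Abstain, Amend): payoffs -2, 2 → best response Amend.
Faction C against (Abstain, Delay): payoffs 2, -5 → best response Abstain.
Faction C against (Amend, Amend): payoffs -1, -5 → best response Abstain.
Faction C against (Amend, Delay): payoffs 5, 3 → best response Abstain.
Mutual best responses: (Abstain, Delay, Abstain); (Amend, Amend, Abstain).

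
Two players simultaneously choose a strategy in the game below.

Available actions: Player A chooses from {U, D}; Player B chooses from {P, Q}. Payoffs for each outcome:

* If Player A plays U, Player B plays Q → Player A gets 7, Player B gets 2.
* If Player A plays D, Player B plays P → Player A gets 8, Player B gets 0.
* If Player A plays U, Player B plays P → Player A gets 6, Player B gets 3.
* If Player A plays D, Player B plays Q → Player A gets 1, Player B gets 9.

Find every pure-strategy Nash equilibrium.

Player A against P: payoffs 6, 8 → best response D.
Player A against Q: payoffs 7, 1 → best response U.
Player B against U: payoffs 3, 2 → best response P.
Player B against D: payoffs 0, 9 → best response Q.
No profile is a mutual best response for all players.

There is no pure-strategy Nash equilibrium.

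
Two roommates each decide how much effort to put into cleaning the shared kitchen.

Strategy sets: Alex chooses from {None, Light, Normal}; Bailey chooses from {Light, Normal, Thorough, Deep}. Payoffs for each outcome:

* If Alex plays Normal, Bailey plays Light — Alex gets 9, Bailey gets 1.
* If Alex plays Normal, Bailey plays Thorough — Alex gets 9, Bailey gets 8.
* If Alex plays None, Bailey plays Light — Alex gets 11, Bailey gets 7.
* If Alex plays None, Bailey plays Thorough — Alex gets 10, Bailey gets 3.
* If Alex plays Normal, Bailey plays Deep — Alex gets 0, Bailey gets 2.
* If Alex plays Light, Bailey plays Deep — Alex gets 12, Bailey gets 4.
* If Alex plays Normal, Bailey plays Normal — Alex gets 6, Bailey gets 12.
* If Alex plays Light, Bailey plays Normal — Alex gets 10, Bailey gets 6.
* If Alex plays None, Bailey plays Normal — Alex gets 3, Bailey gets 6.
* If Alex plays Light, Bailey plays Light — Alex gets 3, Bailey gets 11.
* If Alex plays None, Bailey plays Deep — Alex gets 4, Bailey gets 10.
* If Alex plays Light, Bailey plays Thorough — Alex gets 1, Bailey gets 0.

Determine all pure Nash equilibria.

This game has no pure Nash equilibrium.

(None, Light): Bailey can switch to Deep (7 → 10). Not NE.
(None, Normal): Alex can switch to Light (3 → 10). Not NE.
(None, Thorough): Bailey can switch to Light (3 → 7). Not NE.
(None, Deep): Alex can switch to Light (4 → 12). Not NE.
(Light, Light): Alex can switch to None (3 → 11). Not NE.
(Light, Normal): Bailey can switch to Light (6 → 11). Not NE.
(Light, Thorough): Alex can switch to None (1 → 10). Not NE.
(Light, Deep): Bailey can switch to Light (4 → 11). Not NE.
(Normal, Light): Alex can switch to None (9 → 11). Not NE.
(Normal, Normal): Alex can switch to Light (6 → 10). Not NE.
(The remaining 2 profiles each have a profitable deviation by the same check.)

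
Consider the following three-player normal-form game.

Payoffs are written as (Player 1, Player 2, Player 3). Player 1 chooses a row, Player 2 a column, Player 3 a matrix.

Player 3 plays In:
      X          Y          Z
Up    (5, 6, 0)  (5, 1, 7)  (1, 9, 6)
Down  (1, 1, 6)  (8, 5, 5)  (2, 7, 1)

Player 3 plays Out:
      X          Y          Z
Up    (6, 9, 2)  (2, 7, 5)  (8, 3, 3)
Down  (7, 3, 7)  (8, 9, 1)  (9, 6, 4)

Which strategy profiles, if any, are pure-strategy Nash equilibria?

There is no pure-strategy Nash equilibrium.

Player 1 against (X, In): payoffs 5, 1 → best response Up.
Player 1 against (X, Out): payoffs 6, 7 → best response Down.
Player 1 against (Y, In): payoffs 5, 8 → best response Down.
Player 1 against (Y, Out): payoffs 2, 8 → best response Down.
Player 1 against (Z, In): payoffs 1, 2 → best response Down.
Player 1 against (Z, Out): payoffs 8, 9 → best response Down.
Player 2 against (Up, In): payoffs 6, 1, 9 → best response Z.
Player 2 against (Up, Out): payoffs 9, 7, 3 → best response X.
Player 2 against (Down, In): payoffs 1, 5, 7 → best response Z.
Player 2 against (Down, Out): payoffs 3, 9, 6 → best response Y.
Player 3 against (Up, X): payoffs 0, 2 → best response Out.
Player 3 against (Up, Y): payoffs 7, 5 → best response In.
Player 3 against (Up, Z): payoffs 6, 3 → best response In.
Player 3 against (Down, X): payoffs 6, 7 → best response Out.
Player 3 against (Down, Y): payoffs 5, 1 → best response In.
Player 3 against (Down, Z): payoffs 1, 4 → best response Out.
No profile is a mutual best response for all players.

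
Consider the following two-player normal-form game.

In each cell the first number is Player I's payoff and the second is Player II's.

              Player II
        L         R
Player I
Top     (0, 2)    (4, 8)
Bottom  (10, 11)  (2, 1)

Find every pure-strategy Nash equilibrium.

(Top, L): Player I can switch to Bottom (0 → 10). Not NE.
(Top, R): Player I gets 4, best alternative 2; Player II gets 8, best alternative 2. No profitable deviation — NE.
(Bottom, L): Player I gets 10, best alternative 0; Player II gets 11, best alternative 1. No profitable deviation — NE.
(Bottom, R): Player I can switch to Top (2 → 4). Not NE.

(Top, R) and (Bottom, L)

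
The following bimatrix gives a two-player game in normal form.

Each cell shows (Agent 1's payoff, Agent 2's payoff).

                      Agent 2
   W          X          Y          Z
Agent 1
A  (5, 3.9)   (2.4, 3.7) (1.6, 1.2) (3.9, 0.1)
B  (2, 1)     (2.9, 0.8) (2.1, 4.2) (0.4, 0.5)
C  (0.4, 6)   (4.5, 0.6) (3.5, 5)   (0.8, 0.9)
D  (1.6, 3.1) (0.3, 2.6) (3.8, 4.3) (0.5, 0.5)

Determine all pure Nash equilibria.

The pure Nash equilibria are (A, W) and (D, Y).

(A, W): Agent 1 gets 5, best alternative 2; Agent 2 gets 3.9, best alternative 3.7. No profitable deviation — NE.
(A, X): Agent 1 can switch to B (2.4 → 2.9). Not NE.
(A, Y): Agent 1 can switch to B (1.6 → 2.1). Not NE.
(A, Z): Agent 2 can switch to W (0.1 → 3.9). Not NE.
(B, W): Agent 1 can switch to A (2 → 5). Not NE.
(B, X): Agent 1 can switch to C (2.9 → 4.5). Not NE.
(B, Y): Agent 1 can switch to C (2.1 → 3.5). Not NE.
(D, Y): Agent 1 gets 3.8, best alternative 3.5; Agent 2 gets 4.3, best alternative 3.1. No profitable deviation — NE.
(The remaining 8 profiles each have a profitable deviation by the same check.)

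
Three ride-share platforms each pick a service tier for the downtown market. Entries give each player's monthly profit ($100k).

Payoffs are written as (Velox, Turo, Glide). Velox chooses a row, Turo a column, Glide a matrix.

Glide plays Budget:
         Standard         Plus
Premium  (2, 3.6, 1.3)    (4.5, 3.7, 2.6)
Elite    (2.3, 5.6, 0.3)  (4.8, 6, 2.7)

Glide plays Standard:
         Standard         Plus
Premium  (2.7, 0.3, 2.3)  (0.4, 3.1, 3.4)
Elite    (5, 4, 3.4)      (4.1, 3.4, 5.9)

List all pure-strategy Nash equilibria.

Pure NE: (Elite, Standard, Standard)

Mark each player's best response to every combination of opponents' strategies; a profile where every player is best-responding is a pure Nash equilibrium.
Velox against (Standard, Budget): payoffs 2, 2.3 → best response Elite.
Velox against (Standard, Standard): payoffs 2.7, 5 → best response Elite.
Velox against (Plus, Budget): payoffs 4.5, 4.8 → best response Elite.
Velox against (Plus, Standard): payoffs 0.4, 4.1 → best response Elite.
Turo against (Premium, Budget): payoffs 3.6, 3.7 → best response Plus.
Turo against (Premium, Standard): payoffs 0.3, 3.1 → best response Plus.
Turo against (Elite, Budget): payoffs 5.6, 6 → best response Plus.
Turo against (Elite, Standard): payoffs 4, 3.4 → best response Standard.
Glide against (Premium, Standard): payoffs 1.3, 2.3 → best response Standard.
Glide against (Premium, Plus): payoffs 2.6, 3.4 → best response Standard.
Glide against (Elite, Standard): payoffs 0.3, 3.4 → best response Standard.
Glide against (Elite, Plus): payoffs 2.7, 5.9 → best response Standard.
Mutual best responses: (Elite, Standard, Standard).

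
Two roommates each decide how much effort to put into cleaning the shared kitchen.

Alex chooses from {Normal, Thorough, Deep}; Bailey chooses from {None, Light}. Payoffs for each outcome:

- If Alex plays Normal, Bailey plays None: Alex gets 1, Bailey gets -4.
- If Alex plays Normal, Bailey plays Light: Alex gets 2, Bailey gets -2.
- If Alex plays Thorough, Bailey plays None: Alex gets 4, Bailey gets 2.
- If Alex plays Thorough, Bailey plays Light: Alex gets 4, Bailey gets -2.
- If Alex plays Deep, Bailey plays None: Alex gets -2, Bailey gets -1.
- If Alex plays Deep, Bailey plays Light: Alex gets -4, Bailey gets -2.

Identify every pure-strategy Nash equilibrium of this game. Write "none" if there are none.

(Thorough, None)

Mark each player's best response to every combination of opponents' strategies; a profile where every player is best-responding is a pure Nash equilibrium.
Alex against None: payoffs 1, 4, -2 → best response Thorough.
Alex against Light: payoffs 2, 4, -4 → best response Thorough.
Bailey against Normal: payoffs -4, -2 → best response Light.
Bailey against Thorough: payoffs 2, -2 → best response None.
Bailey against Deep: payoffs -1, -2 → best response None.
Mutual best responses: (Thorough, None).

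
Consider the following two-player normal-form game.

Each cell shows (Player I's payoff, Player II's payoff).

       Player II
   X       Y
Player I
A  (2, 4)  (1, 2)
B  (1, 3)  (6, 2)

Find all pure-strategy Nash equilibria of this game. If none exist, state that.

Pure NE: (A, X)

Player I against X: payoffs 2, 1 → best response A.
Player I against Y: payoffs 1, 6 → best response B.
Player II against A: payoffs 4, 2 → best response X.
Player II against B: payoffs 3, 2 → best response X.
Mutual best responses: (A, X).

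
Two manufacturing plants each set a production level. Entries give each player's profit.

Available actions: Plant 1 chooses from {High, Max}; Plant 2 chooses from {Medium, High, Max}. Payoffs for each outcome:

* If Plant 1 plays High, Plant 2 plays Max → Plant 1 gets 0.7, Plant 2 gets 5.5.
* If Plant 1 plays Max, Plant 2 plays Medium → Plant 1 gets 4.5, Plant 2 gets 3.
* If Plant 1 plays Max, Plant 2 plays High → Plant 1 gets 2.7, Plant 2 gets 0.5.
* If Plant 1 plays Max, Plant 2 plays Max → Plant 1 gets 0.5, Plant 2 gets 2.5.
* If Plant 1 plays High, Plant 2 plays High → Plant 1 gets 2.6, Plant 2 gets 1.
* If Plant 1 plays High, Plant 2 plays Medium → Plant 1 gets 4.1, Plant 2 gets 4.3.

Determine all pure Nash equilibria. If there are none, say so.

Plant 1 against Medium: payoffs 4.1, 4.5 → best response Max.
Plant 1 against High: payoffs 2.6, 2.7 → best response Max.
Plant 1 against Max: payoffs 0.7, 0.5 → best response High.
Plant 2 against High: payoffs 4.3, 1, 5.5 → best response Max.
Plant 2 against Max: payoffs 3, 0.5, 2.5 → best response Medium.
Mutual best responses: (High, Max); (Max, Medium).

(High, Max); (Max, Medium)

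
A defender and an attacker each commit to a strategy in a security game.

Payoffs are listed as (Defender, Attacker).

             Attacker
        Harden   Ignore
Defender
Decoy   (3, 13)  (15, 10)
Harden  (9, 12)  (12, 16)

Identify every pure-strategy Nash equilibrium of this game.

none

(Decoy, Harden): Defender can switch to Harden (3 → 9). Not NE.
(Decoy, Ignore): Attacker can switch to Harden (10 → 13). Not NE.
(Harden, Harden): Attacker can switch to Ignore (12 → 16). Not NE.
(Harden, Ignore): Defender can switch to Decoy (12 → 15). Not NE.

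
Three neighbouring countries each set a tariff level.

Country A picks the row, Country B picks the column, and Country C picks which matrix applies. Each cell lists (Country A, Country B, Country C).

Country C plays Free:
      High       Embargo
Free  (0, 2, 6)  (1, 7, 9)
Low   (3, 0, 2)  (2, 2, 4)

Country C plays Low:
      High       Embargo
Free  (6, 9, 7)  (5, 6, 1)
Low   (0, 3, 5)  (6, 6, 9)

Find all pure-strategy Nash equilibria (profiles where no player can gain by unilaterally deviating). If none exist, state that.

Country A against (High, Free): payoffs 0, 3 → best response Low.
Country A against (High, Low): payoffs 6, 0 → best response Free.
Country A against (Embargo, Free): payoffs 1, 2 → best response Low.
Country A against (Embargo, Low): payoffs 5, 6 → best response Low.
Country B against (Free, Free): payoffs 2, 7 → best response Embargo.
Country B against (Free, Low): payoffs 9, 6 → best response High.
Country B against (Low, Free): payoffs 0, 2 → best response Embargo.
Country B against (Low, Low): payoffs 3, 6 → best response Embargo.
Country C against (Free, High): payoffs 6, 7 → best response Low.
Country C against (Free, Embargo): payoffs 9, 1 → best response Free.
Country C against (Low, High): payoffs 2, 5 → best response Low.
Country C against (Low, Embargo): payoffs 4, 9 → best response Low.
Mutual best responses: (Free, High, Low); (Low, Embargo, Low).

The pure Nash equilibria are (Free, High, Low), (Low, Embargo, Low).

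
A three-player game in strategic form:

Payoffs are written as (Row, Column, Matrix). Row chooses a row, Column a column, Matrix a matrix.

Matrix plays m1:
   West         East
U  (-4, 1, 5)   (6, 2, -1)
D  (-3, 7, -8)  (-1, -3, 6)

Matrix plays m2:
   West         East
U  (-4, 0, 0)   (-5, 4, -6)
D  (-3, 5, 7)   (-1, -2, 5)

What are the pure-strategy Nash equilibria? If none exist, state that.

The pure Nash equilibria are (U, East, m1) and (D, West, m2).

Row against (West, m1): payoffs -4, -3 → best response D.
Row against (West, m2): payoffs -4, -3 → best response D.
Row against (East, m1): payoffs 6, -1 → best response U.
Row against (East, m2): payoffs -5, -1 → best response D.
Column against (U, m1): payoffs 1, 2 → best response East.
Column against (U, m2): payoffs 0, 4 → best response East.
Column against (D, m1): payoffs 7, -3 → best response West.
Column against (D, m2): payoffs 5, -2 → best response West.
Matrix against (U, West): payoffs 5, 0 → best response m1.
Matrix against (U, East): payoffs -1, -6 → best response m1.
Matrix against (D, West): payoffs -8, 7 → best response m2.
Matrix against (D, East): payoffs 6, 5 → best response m1.
Mutual best responses: (U, East, m1); (D, West, m2).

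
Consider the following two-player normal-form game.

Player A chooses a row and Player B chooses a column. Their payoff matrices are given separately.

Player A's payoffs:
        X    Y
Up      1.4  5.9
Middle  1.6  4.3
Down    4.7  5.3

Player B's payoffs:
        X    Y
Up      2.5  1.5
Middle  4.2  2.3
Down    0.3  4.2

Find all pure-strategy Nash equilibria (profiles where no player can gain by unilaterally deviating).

There is no pure-strategy Nash equilibrium.

Check each profile: it is a Nash equilibrium iff no player can strictly gain by switching unilaterally.
(Up, X): Player A can switch to Middle (1.4 → 1.6). Not NE.
(Up, Y): Player B can switch to X (1.5 → 2.5). Not NE.
(Middle, X): Player A can switch to Down (1.6 → 4.7). Not NE.
(Middle, Y): Player A can switch to Up (4.3 → 5.9). Not NE.
(Down, X): Player B can switch to Y (0.3 → 4.2). Not NE.
(Down, Y): Player A can switch to Up (5.3 → 5.9). Not NE.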